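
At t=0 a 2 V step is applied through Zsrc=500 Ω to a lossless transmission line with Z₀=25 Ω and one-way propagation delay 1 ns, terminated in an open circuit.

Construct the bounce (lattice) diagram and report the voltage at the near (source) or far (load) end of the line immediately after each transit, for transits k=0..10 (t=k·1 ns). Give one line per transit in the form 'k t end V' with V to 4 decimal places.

Γ_L=1.000000, Γ_S=0.904762; launch V₁=2·25/525=0.095238
k=0 src: V=0.0952
k=1 load: inc=0.095238, refl=0.095238·1.000000=0.0952; V=0.000000+0.095238+0.095238=0.1905
k=2 src: inc=0.095238, refl=0.095238·0.904762=0.0862; V=0.095238+0.095238+0.086168=0.2766
k=3 load: inc=0.086168, refl=0.086168·1.000000=0.0862; V=0.190476+0.086168+0.086168=0.3628
k=4 src: inc=0.086168, refl=0.086168·0.904762=0.0780; V=0.276644+0.086168+0.077961=0.4408
k=5 load: inc=0.077961, refl=0.077961·1.000000=0.0780; V=0.362812+0.077961+0.077961=0.5187
k=6 src: inc=0.077961, refl=0.077961·0.904762=0.0705; V=0.440773+0.077961+0.070536=0.5893
k=7 load: inc=0.070536, refl=0.070536·1.000000=0.0705; V=0.518734+0.070536+0.070536=0.6598
k=8 src: inc=0.070536, refl=0.070536·0.904762=0.0638; V=0.589271+0.070536+0.063819=0.7236
k=9 load: inc=0.063819, refl=0.063819·1.000000=0.0638; V=0.659807+0.063819+0.063819=0.7874
k=10 src: inc=0.063819, refl=0.063819·0.904762=0.0577; V=0.723626+0.063819+0.057741=0.8452

0 0 source 0.0952
1 1 load 0.1905
2 2 source 0.2766
3 3 load 0.3628
4 4 source 0.4408
5 5 load 0.5187
6 6 source 0.5893
7 7 load 0.6598
8 8 source 0.7236
9 9 load 0.7874
10 10 source 0.8452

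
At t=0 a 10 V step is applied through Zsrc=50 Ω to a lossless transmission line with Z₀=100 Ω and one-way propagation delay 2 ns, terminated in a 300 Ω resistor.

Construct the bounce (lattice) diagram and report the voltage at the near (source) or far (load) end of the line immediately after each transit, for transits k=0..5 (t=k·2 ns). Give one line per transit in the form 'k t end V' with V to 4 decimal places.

0 0 source 6.6667
1 2 load 10.0000
2 4 source 8.8889
3 6 load 8.3333
4 8 source 8.5185
5 10 load 8.6111

Γ_L=0.500000, Γ_S=-0.333333; launch V₁=10·100/150=6.666667
k=0 src: V=6.6667
k=1 load: inc=6.666667, refl=6.666667·0.500000=3.3333; V=0.000000+6.666667+3.333333=10.0000
k=2 src: inc=3.333333, refl=3.333333·-0.333333=-1.1111; V=6.666667+3.333333+-1.111111=8.8889
k=3 load: inc=-1.111111, refl=-1.111111·0.500000=-0.5556; V=10.000000+-1.111111+-0.555556=8.3333
k=4 src: inc=-0.555556, refl=-0.555556·-0.333333=0.1852; V=8.888889+-0.555556+0.185185=8.5185
k=5 load: inc=0.185185, refl=0.185185·0.500000=0.0926; V=8.333333+0.185185+0.092593=8.6111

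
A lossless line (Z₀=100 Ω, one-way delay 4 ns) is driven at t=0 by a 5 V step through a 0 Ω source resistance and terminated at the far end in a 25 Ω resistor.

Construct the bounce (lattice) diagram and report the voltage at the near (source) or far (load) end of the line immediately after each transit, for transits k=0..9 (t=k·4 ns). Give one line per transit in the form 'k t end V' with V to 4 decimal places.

Γ_L=-0.600000, Γ_S=-1.000000; launch V₁=5·100/100=5.000000
k=0 src: V=5.0000
k=1 load: inc=5.000000, refl=5.000000·-0.600000=-3.0000; V=0.000000+5.000000+-3.000000=2.0000
k=2 src: inc=-3.000000, refl=-3.000000·-1.000000=3.0000; V=5.000000+-3.000000+3.000000=5.0000
k=3 load: inc=3.000000, refl=3.000000·-0.600000=-1.8000; V=2.000000+3.000000+-1.800000=3.2000
k=4 src: inc=-1.800000, refl=-1.800000·-1.000000=1.8000; V=5.000000+-1.800000+1.800000=5.0000
k=5 load: inc=1.800000, refl=1.800000·-0.600000=-1.0800; V=3.200000+1.800000+-1.080000=3.9200
k=6 src: inc=-1.080000, refl=-1.080000·-1.000000=1.0800; V=5.000000+-1.080000+1.080000=5.0000
k=7 load: inc=1.080000, refl=1.080000·-0.600000=-0.6480; V=3.920000+1.080000+-0.648000=4.3520
k=8 src: inc=-0.648000, refl=-0.648000·-1.000000=0.6480; V=5.000000+-0.648000+0.648000=5.0000
k=9 load: inc=0.648000, refl=0.648000·-0.600000=-0.3888; V=4.352000+0.648000+-0.388800=4.6112

0 0 source 5.0000
1 4 load 2.0000
2 8 source 5.0000
3 12 load 3.2000
4 16 source 5.0000
5 20 load 3.9200
6 24 source 5.0000
7 28 load 4.3520
8 32 source 5.0000
9 36 load 4.6112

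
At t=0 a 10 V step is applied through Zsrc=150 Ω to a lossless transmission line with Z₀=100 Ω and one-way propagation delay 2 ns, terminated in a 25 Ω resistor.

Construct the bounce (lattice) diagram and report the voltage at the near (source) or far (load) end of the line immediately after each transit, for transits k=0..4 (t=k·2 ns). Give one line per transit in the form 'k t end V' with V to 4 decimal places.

Γ_L=-0.600000, Γ_S=0.200000; launch V₁=10·100/250=4.000000
k=0 src: V=4.0000
k=1 load: inc=4.000000, refl=4.000000·-0.600000=-2.4000; V=0.000000+4.000000+-2.400000=1.6000
k=2 src: inc=-2.400000, refl=-2.400000·0.200000=-0.4800; V=4.000000+-2.400000+-0.480000=1.1200
k=3 load: inc=-0.480000, refl=-0.480000·-0.600000=0.2880; V=1.600000+-0.480000+0.288000=1.4080
k=4 src: inc=0.288000, refl=0.288000·0.200000=0.0576; V=1.120000+0.288000+0.057600=1.4656

0 0 source 4.0000
1 2 load 1.6000
2 4 source 1.1200
3 6 load 1.4080
4 8 source 1.4656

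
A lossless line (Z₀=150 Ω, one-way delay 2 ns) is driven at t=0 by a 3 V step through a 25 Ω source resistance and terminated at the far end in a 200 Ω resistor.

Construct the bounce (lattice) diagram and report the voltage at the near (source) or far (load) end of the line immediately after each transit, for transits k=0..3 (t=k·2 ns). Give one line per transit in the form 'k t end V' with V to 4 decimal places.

Γ_L=0.142857, Γ_S=-0.714286; launch V₁=3·150/175=2.571429
k=0 src: V=2.5714
k=1 load: inc=2.571429, refl=2.571429·0.142857=0.3673; V=0.000000+2.571429+0.367347=2.9388
k=2 src: inc=0.367347, refl=0.367347·-0.714286=-0.2624; V=2.571429+0.367347+-0.262391=2.6764
k=3 load: inc=-0.262391, refl=-0.262391·0.142857=-0.0375; V=2.938776+-0.262391+-0.037484=2.6389

0 0 source 2.5714
1 2 load 2.9388
2 4 source 2.6764
3 6 load 2.6389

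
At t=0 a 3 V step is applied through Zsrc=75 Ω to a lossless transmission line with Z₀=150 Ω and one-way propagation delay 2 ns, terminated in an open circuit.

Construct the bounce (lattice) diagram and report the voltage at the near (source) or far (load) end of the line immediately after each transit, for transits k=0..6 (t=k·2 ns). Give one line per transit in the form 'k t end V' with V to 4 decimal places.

Γ_L=1.000000, Γ_S=-0.333333; launch V₁=3·150/225=2.000000
k=0 src: V=2.0000
k=1 load: inc=2.000000, refl=2.000000·1.000000=2.0000; V=0.000000+2.000000+2.000000=4.0000
k=2 src: inc=2.000000, refl=2.000000·-0.333333=-0.6667; V=2.000000+2.000000+-0.666667=3.3333
k=3 load: inc=-0.666667, refl=-0.666667·1.000000=-0.6667; V=4.000000+-0.666667+-0.666667=2.6667
k=4 src: inc=-0.666667, refl=-0.666667·-0.333333=0.2222; V=3.333333+-0.666667+0.222222=2.8889
k=5 load: inc=0.222222, refl=0.222222·1.000000=0.2222; V=2.666667+0.222222+0.222222=3.1111
k=6 src: inc=0.222222, refl=0.222222·-0.333333=-0.0741; V=2.888889+0.222222+-0.074074=3.0370

0 0 source 2.0000
1 2 load 4.0000
2 4 source 3.3333
3 6 load 2.6667
4 8 source 2.8889
5 10 load 3.1111
6 12 source 3.0370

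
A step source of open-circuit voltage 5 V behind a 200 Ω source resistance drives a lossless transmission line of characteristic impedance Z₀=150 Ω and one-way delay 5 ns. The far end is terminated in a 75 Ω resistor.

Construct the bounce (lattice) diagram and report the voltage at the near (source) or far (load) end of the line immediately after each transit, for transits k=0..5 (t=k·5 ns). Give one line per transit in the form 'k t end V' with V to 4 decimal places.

Γ_L=-0.333333, Γ_S=0.142857; launch V₁=5·150/350=2.142857
k=0 src: V=2.1429
k=1 load: inc=2.142857, refl=2.142857·-0.333333=-0.7143; V=0.000000+2.142857+-0.714286=1.4286
k=2 src: inc=-0.714286, refl=-0.714286·0.142857=-0.1020; V=2.142857+-0.714286+-0.102041=1.3265
k=3 load: inc=-0.102041, refl=-0.102041·-0.333333=0.0340; V=1.428571+-0.102041+0.034014=1.3605
k=4 src: inc=0.034014, refl=0.034014·0.142857=0.0049; V=1.326531+0.034014+0.004859=1.3654
k=5 load: inc=0.004859, refl=0.004859·-0.333333=-0.0016; V=1.360544+0.004859+-0.001620=1.3638

0 0 source 2.1429
1 5 load 1.4286
2 10 source 1.3265
3 15 load 1.3605
4 20 source 1.3654
5 25 load 1.3638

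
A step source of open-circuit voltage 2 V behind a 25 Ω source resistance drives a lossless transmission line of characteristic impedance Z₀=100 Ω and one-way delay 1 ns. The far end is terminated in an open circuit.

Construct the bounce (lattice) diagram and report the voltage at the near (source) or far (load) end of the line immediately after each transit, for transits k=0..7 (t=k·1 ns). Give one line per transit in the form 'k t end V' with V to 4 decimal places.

Γ_L=1.000000, Γ_S=-0.600000; launch V₁=2·100/125=1.600000
k=0 src: V=1.6000
k=1 load: inc=1.600000, refl=1.600000·1.000000=1.6000; V=0.000000+1.600000+1.600000=3.2000
k=2 src: inc=1.600000, refl=1.600000·-0.600000=-0.9600; V=1.600000+1.600000+-0.960000=2.2400
k=3 load: inc=-0.960000, refl=-0.960000·1.000000=-0.9600; V=3.200000+-0.960000+-0.960000=1.2800
k=4 src: inc=-0.960000, refl=-0.960000·-0.600000=0.5760; V=2.240000+-0.960000+0.576000=1.8560
k=5 load: inc=0.576000, refl=0.576000·1.000000=0.5760; V=1.280000+0.576000+0.576000=2.4320
k=6 src: inc=0.576000, refl=0.576000·-0.600000=-0.3456; V=1.856000+0.576000+-0.345600=2.0864
k=7 load: inc=-0.345600, refl=-0.345600·1.000000=-0.3456; V=2.432000+-0.345600+-0.345600=1.7408

0 0 source 1.6000
1 1 load 3.2000
2 2 source 2.2400
3 3 load 1.2800
4 4 source 1.8560
5 5 load 2.4320
6 6 source 2.0864
7 7 load 1.7408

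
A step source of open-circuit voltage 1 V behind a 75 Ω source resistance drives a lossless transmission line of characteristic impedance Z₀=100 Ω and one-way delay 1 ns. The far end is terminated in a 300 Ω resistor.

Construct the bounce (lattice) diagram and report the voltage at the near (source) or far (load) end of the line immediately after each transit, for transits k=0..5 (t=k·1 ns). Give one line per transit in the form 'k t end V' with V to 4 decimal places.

0 0 source 0.5714
1 1 load 0.8571
2 2 source 0.8163
3 3 load 0.7959
4 4 source 0.7988
5 5 load 0.8003

Γ_L=0.500000, Γ_S=-0.142857; launch V₁=1·100/175=0.571429
k=0 src: V=0.5714
k=1 load: inc=0.571429, refl=0.571429·0.500000=0.2857; V=0.000000+0.571429+0.285714=0.8571
k=2 src: inc=0.285714, refl=0.285714·-0.142857=-0.0408; V=0.571429+0.285714+-0.040816=0.8163
k=3 load: inc=-0.040816, refl=-0.040816·0.500000=-0.0204; V=0.857143+-0.040816+-0.020408=0.7959
k=4 src: inc=-0.020408, refl=-0.020408·-0.142857=0.0029; V=0.816327+-0.020408+0.002915=0.7988
k=5 load: inc=0.002915, refl=0.002915·0.500000=0.0015; V=0.795918+0.002915+0.001458=0.8003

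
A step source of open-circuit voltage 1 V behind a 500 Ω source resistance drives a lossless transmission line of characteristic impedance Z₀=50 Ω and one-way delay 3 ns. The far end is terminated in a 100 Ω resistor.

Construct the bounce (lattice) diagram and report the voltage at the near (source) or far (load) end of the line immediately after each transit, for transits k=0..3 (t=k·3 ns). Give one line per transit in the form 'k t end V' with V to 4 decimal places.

Γ_L=0.333333, Γ_S=0.818182; launch V₁=1·50/550=0.090909
k=0 src: V=0.0909
k=1 load: inc=0.090909, refl=0.090909·0.333333=0.0303; V=0.000000+0.090909+0.030303=0.1212
k=2 src: inc=0.030303, refl=0.030303·0.818182=0.0248; V=0.090909+0.030303+0.024793=0.1460
k=3 load: inc=0.024793, refl=0.024793·0.333333=0.0083; V=0.121212+0.024793+0.008264=0.1543

0 0 source 0.0909
1 3 load 0.1212
2 6 source 0.1460
3 9 load 0.1543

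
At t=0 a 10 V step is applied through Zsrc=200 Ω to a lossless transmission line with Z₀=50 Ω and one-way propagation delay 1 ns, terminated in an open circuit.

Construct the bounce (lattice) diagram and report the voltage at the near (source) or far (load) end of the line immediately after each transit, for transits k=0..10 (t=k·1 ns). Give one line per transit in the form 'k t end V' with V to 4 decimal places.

Γ_L=1.000000, Γ_S=0.600000; launch V₁=10·50/250=2.000000
k=0 src: V=2.0000
k=1 load: inc=2.000000, refl=2.000000·1.000000=2.0000; V=0.000000+2.000000+2.000000=4.0000
k=2 src: inc=2.000000, refl=2.000000·0.600000=1.2000; V=2.000000+2.000000+1.200000=5.2000
k=3 load: inc=1.200000, refl=1.200000·1.000000=1.2000; V=4.000000+1.200000+1.200000=6.4000
k=4 src: inc=1.200000, refl=1.200000·0.600000=0.7200; V=5.200000+1.200000+0.720000=7.1200
k=5 load: inc=0.720000, refl=0.720000·1.000000=0.7200; V=6.400000+0.720000+0.720000=7.8400
k=6 src: inc=0.720000, refl=0.720000·0.600000=0.4320; V=7.120000+0.720000+0.432000=8.2720
k=7 load: inc=0.432000, refl=0.432000·1.000000=0.4320; V=7.840000+0.432000+0.432000=8.7040
k=8 src: inc=0.432000, refl=0.432000·0.600000=0.2592; V=8.272000+0.432000+0.259200=8.9632
k=9 load: inc=0.259200, refl=0.259200·1.000000=0.2592; V=8.704000+0.259200+0.259200=9.2224
k=10 src: inc=0.259200, refl=0.259200·0.600000=0.1555; V=8.963200+0.259200+0.155520=9.3779

0 0 source 2.0000
1 1 load 4.0000
2 2 source 5.2000
3 3 load 6.4000
4 4 source 7.1200
5 5 load 7.8400
6 6 source 8.2720
7 7 load 8.7040
8 8 source 8.9632
9 9 load 9.2224
10 10 source 9.3779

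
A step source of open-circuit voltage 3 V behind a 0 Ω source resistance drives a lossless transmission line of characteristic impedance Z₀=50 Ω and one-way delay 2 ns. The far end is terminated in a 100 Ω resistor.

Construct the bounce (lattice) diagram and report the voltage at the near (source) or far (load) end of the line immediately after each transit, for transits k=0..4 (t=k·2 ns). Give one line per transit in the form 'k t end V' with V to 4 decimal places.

0 0 source 3.0000
1 2 load 4.0000
2 4 source 3.0000
3 6 load 2.6667
4 8 source 3.0000

Γ_L=0.333333, Γ_S=-1.000000; launch V₁=3·50/50=3.000000
k=0 src: V=3.0000
k=1 load: inc=3.000000, refl=3.000000·0.333333=1.0000; V=0.000000+3.000000+1.000000=4.0000
k=2 src: inc=1.000000, refl=1.000000·-1.000000=-1.0000; V=3.000000+1.000000+-1.000000=3.0000
k=3 load: inc=-1.000000, refl=-1.000000·0.333333=-0.3333; V=4.000000+-1.000000+-0.333333=2.6667
k=4 src: inc=-0.333333, refl=-0.333333·-1.000000=0.3333; V=3.000000+-0.333333+0.333333=3.0000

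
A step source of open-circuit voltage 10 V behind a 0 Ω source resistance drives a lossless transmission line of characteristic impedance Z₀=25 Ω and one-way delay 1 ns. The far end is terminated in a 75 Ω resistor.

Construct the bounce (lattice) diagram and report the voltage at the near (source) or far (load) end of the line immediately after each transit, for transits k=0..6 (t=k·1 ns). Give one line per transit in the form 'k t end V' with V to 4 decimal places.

0 0 source 10.0000
1 1 load 15.0000
2 2 source 10.0000
3 3 load 7.5000
4 4 source 10.0000
5 5 load 11.2500
6 6 source 10.0000

Γ_L=0.500000, Γ_S=-1.000000; launch V₁=10·25/25=10.000000
k=0 src: V=10.0000
k=1 load: inc=10.000000, refl=10.000000·0.500000=5.0000; V=0.000000+10.000000+5.000000=15.0000
k=2 src: inc=5.000000, refl=5.000000·-1.000000=-5.0000; V=10.000000+5.000000+-5.000000=10.0000
k=3 load: inc=-5.000000, refl=-5.000000·0.500000=-2.5000; V=15.000000+-5.000000+-2.500000=7.5000
k=4 src: inc=-2.500000, refl=-2.500000·-1.000000=2.5000; V=10.000000+-2.500000+2.500000=10.0000
k=5 load: inc=2.500000, refl=2.500000·0.500000=1.2500; V=7.500000+2.500000+1.250000=11.2500
k=6 src: inc=1.250000, refl=1.250000·-1.000000=-1.2500; V=10.000000+1.250000+-1.250000=10.0000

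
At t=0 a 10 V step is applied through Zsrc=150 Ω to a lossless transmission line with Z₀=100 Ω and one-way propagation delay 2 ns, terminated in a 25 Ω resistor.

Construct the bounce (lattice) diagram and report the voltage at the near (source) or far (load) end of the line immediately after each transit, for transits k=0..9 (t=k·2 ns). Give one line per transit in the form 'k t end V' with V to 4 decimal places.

0 0 source 4.0000
1 2 load 1.6000
2 4 source 1.1200
3 6 load 1.4080
4 8 source 1.4656
5 10 load 1.4310
6 12 source 1.4241
7 14 load 1.4283
8 16 source 1.4291
9 18 load 1.4286

Γ_L=-0.600000, Γ_S=0.200000; launch V₁=10·100/250=4.000000
k=0 src: V=4.0000
k=1 load: inc=4.000000, refl=4.000000·-0.600000=-2.4000; V=0.000000+4.000000+-2.400000=1.6000
k=2 src: inc=-2.400000, refl=-2.400000·0.200000=-0.4800; V=4.000000+-2.400000+-0.480000=1.1200
k=3 load: inc=-0.480000, refl=-0.480000·-0.600000=0.2880; V=1.600000+-0.480000+0.288000=1.4080
k=4 src: inc=0.288000, refl=0.288000·0.200000=0.0576; V=1.120000+0.288000+0.057600=1.4656
k=5 load: inc=0.057600, refl=0.057600·-0.600000=-0.0346; V=1.408000+0.057600+-0.034560=1.4310
k=6 src: inc=-0.034560, refl=-0.034560·0.200000=-0.0069; V=1.465600+-0.034560+-0.006912=1.4241
k=7 load: inc=-0.006912, refl=-0.006912·-0.600000=0.0041; V=1.431040+-0.006912+0.004147=1.4283
k=8 src: inc=0.004147, refl=0.004147·0.200000=0.0008; V=1.424128+0.004147+0.000829=1.4291
k=9 load: inc=0.000829, refl=0.000829·-0.600000=-0.0005; V=1.428275+0.000829+-0.000498=1.4286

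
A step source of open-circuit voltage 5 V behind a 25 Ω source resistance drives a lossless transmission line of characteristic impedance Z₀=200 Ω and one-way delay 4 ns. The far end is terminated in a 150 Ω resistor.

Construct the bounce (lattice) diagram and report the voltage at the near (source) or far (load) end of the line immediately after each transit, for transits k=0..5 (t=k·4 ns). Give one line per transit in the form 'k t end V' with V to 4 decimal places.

0 0 source 4.4444
1 4 load 3.8095
2 8 source 4.3034
3 12 load 4.2328
4 16 source 4.2877
5 20 load 4.2798

Γ_L=-0.142857, Γ_S=-0.777778; launch V₁=5·200/225=4.444444
k=0 src: V=4.4444
k=1 load: inc=4.444444, refl=4.444444·-0.142857=-0.6349; V=0.000000+4.444444+-0.634921=3.8095
k=2 src: inc=-0.634921, refl=-0.634921·-0.777778=0.4938; V=4.444444+-0.634921+0.493827=4.3034
k=3 load: inc=0.493827, refl=0.493827·-0.142857=-0.0705; V=3.809524+0.493827+-0.070547=4.2328
k=4 src: inc=-0.070547, refl=-0.070547·-0.777778=0.0549; V=4.303351+-0.070547+0.054870=4.2877
k=5 load: inc=0.054870, refl=0.054870·-0.142857=-0.0078; V=4.232804+0.054870+-0.007839=4.2798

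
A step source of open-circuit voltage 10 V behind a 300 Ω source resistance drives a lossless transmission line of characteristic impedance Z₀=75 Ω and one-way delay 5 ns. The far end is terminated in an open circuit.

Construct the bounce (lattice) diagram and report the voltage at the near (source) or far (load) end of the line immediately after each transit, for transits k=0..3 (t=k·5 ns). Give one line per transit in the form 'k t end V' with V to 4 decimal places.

Γ_L=1.000000, Γ_S=0.600000; launch V₁=10·75/375=2.000000
k=0 src: V=2.0000
k=1 load: inc=2.000000, refl=2.000000·1.000000=2.0000; V=0.000000+2.000000+2.000000=4.0000
k=2 src: inc=2.000000, refl=2.000000·0.600000=1.2000; V=2.000000+2.000000+1.200000=5.2000
k=3 load: inc=1.200000, refl=1.200000·1.000000=1.2000; V=4.000000+1.200000+1.200000=6.4000

0 0 source 2.0000
1 5 load 4.0000
2 10 source 5.2000
3 15 load 6.4000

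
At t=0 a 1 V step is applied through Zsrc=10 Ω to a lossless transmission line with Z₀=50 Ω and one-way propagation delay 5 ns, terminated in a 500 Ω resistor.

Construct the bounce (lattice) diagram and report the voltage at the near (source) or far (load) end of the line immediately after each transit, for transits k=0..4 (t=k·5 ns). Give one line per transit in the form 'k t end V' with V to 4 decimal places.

0 0 source 0.8333
1 5 load 1.5152
2 10 source 1.0606
3 15 load 0.6887
4 20 source 0.9366

Γ_L=0.818182, Γ_S=-0.666667; launch V₁=1·50/60=0.833333
k=0 src: V=0.8333
k=1 load: inc=0.833333, refl=0.833333·0.818182=0.6818; V=0.000000+0.833333+0.681818=1.5152
k=2 src: inc=0.681818, refl=0.681818·-0.666667=-0.4545; V=0.833333+0.681818+-0.454545=1.0606
k=3 load: inc=-0.454545, refl=-0.454545·0.818182=-0.3719; V=1.515152+-0.454545+-0.371901=0.6887
k=4 src: inc=-0.371901, refl=-0.371901·-0.666667=0.2479; V=1.060606+-0.371901+0.247934=0.9366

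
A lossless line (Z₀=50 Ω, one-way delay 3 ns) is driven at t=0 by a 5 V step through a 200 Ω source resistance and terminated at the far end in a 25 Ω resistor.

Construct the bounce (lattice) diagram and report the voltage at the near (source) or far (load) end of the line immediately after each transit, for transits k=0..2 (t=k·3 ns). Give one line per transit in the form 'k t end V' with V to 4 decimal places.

0 0 source 1.0000
1 3 load 0.6667
2 6 source 0.4667

Γ_L=-0.333333, Γ_S=0.600000; launch V₁=5·50/250=1.000000
k=0 src: V=1.0000
k=1 load: inc=1.000000, refl=1.000000·-0.333333=-0.3333; V=0.000000+1.000000+-0.333333=0.6667
k=2 src: inc=-0.333333, refl=-0.333333·0.600000=-0.2000; V=1.000000+-0.333333+-0.200000=0.4667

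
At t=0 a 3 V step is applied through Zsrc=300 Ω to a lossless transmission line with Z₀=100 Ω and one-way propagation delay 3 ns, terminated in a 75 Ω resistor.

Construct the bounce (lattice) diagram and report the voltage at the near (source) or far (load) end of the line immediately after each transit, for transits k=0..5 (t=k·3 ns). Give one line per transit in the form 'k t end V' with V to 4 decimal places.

0 0 source 0.7500
1 3 load 0.6429
2 6 source 0.5893
3 9 load 0.5969
4 12 source 0.6008
5 15 load 0.6002

Γ_L=-0.142857, Γ_S=0.500000; launch V₁=3·100/400=0.750000
k=0 src: V=0.7500
k=1 load: inc=0.750000, refl=0.750000·-0.142857=-0.1071; V=0.000000+0.750000+-0.107143=0.6429
k=2 src: inc=-0.107143, refl=-0.107143·0.500000=-0.0536; V=0.750000+-0.107143+-0.053571=0.5893
k=3 load: inc=-0.053571, refl=-0.053571·-0.142857=0.0077; V=0.642857+-0.053571+0.007653=0.5969
k=4 src: inc=0.007653, refl=0.007653·0.500000=0.0038; V=0.589286+0.007653+0.003827=0.6008
k=5 load: inc=0.003827, refl=0.003827·-0.142857=-0.0005; V=0.596939+0.003827+-0.000547=0.6002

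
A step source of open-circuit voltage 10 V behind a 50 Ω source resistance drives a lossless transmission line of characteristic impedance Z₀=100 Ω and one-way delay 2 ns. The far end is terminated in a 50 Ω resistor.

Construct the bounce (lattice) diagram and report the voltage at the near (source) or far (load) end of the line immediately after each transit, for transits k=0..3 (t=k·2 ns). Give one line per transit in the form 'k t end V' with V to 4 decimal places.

Γ_L=-0.333333, Γ_S=-0.333333; launch V₁=10·100/150=6.666667
k=0 src: V=6.6667
k=1 load: inc=6.666667, refl=6.666667·-0.333333=-2.2222; V=0.000000+6.666667+-2.222222=4.4444
k=2 src: inc=-2.222222, refl=-2.222222·-0.333333=0.7407; V=6.666667+-2.222222+0.740741=5.1852
k=3 load: inc=0.740741, refl=0.740741·-0.333333=-0.2469; V=4.444444+0.740741+-0.246914=4.9383

0 0 source 6.6667
1 2 load 4.4444
2 4 source 5.1852
3 6 load 4.9383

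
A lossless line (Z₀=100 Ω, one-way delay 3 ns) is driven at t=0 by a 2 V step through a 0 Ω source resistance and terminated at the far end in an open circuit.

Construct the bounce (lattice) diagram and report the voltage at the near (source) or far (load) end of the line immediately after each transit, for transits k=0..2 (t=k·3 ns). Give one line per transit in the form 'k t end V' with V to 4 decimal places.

0 0 source 2.0000
1 3 load 4.0000
2 6 source 2.0000

Γ_L=1.000000, Γ_S=-1.000000; launch V₁=2·100/100=2.000000
k=0 src: V=2.0000
k=1 load: inc=2.000000, refl=2.000000·1.000000=2.0000; V=0.000000+2.000000+2.000000=4.0000
k=2 src: inc=2.000000, refl=2.000000·-1.000000=-2.0000; V=2.000000+2.000000+-2.000000=2.0000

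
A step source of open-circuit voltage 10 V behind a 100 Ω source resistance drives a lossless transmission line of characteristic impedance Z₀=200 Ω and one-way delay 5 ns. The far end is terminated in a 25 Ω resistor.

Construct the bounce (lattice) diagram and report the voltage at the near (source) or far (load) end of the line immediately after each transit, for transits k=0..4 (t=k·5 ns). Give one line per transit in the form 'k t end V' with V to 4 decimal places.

Γ_L=-0.777778, Γ_S=-0.333333; launch V₁=10·200/300=6.666667
k=0 src: V=6.6667
k=1 load: inc=6.666667, refl=6.666667·-0.777778=-5.1852; V=0.000000+6.666667+-5.185185=1.4815
k=2 src: inc=-5.185185, refl=-5.185185·-0.333333=1.7284; V=6.666667+-5.185185+1.728395=3.2099
k=3 load: inc=1.728395, refl=1.728395·-0.777778=-1.3443; V=1.481481+1.728395+-1.344307=1.8656
k=4 src: inc=-1.344307, refl=-1.344307·-0.333333=0.4481; V=3.209877+-1.344307+0.448102=2.3137

0 0 source 6.6667
1 5 load 1.4815
2 10 source 3.2099
3 15 load 1.8656
4 20 source 2.3137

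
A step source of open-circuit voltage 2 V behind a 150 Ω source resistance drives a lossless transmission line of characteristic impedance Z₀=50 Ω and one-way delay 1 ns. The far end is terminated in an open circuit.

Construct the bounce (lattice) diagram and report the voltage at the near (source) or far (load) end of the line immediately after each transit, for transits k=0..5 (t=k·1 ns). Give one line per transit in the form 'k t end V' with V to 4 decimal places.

0 0 source 0.5000
1 1 load 1.0000
2 2 source 1.2500
3 3 load 1.5000
4 4 source 1.6250
5 5 load 1.7500

Γ_L=1.000000, Γ_S=0.500000; launch V₁=2·50/200=0.500000
k=0 src: V=0.5000
k=1 load: inc=0.500000, refl=0.500000·1.000000=0.5000; V=0.000000+0.500000+0.500000=1.0000
k=2 src: inc=0.500000, refl=0.500000·0.500000=0.2500; V=0.500000+0.500000+0.250000=1.2500
k=3 load: inc=0.250000, refl=0.250000·1.000000=0.2500; V=1.000000+0.250000+0.250000=1.5000
k=4 src: inc=0.250000, refl=0.250000·0.500000=0.1250; V=1.250000+0.250000+0.125000=1.6250
k=5 load: inc=0.125000, refl=0.125000·1.000000=0.1250; V=1.500000+0.125000+0.125000=1.7500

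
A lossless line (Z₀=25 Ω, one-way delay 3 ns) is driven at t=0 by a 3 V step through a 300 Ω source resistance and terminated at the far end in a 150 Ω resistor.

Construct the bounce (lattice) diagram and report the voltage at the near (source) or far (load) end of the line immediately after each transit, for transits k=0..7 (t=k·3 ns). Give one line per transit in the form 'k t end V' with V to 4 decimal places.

0 0 source 0.2308
1 3 load 0.3956
2 6 source 0.5351
3 9 load 0.6347
4 12 source 0.7190
5 15 load 0.7792
6 18 source 0.8302
7 21 load 0.8666

Γ_L=0.714286, Γ_S=0.846154; launch V₁=3·25/325=0.230769
k=0 src: V=0.2308
k=1 load: inc=0.230769, refl=0.230769·0.714286=0.1648; V=0.000000+0.230769+0.164835=0.3956
k=2 src: inc=0.164835, refl=0.164835·0.846154=0.1395; V=0.230769+0.164835+0.139476=0.5351
k=3 load: inc=0.139476, refl=0.139476·0.714286=0.0996; V=0.395604+0.139476+0.099626=0.6347
k=4 src: inc=0.099626, refl=0.099626·0.846154=0.0843; V=0.535080+0.099626+0.084299=0.7190
k=5 load: inc=0.084299, refl=0.084299·0.714286=0.0602; V=0.634706+0.084299+0.060213=0.7792
k=6 src: inc=0.060213, refl=0.060213·0.846154=0.0509; V=0.719005+0.060213+0.050950=0.8302
k=7 load: inc=0.050950, refl=0.050950·0.714286=0.0364; V=0.779218+0.050950+0.036393=0.8666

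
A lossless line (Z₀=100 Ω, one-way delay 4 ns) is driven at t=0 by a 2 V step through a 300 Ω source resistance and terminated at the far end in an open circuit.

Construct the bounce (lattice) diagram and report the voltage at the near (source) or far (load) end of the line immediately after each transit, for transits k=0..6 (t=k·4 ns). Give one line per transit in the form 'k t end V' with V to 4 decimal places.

Γ_L=1.000000, Γ_S=0.500000; launch V₁=2·100/400=0.500000
k=0 src: V=0.5000
k=1 load: inc=0.500000, refl=0.500000·1.000000=0.5000; V=0.000000+0.500000+0.500000=1.0000
k=2 src: inc=0.500000, refl=0.500000·0.500000=0.2500; V=0.500000+0.500000+0.250000=1.2500
k=3 load: inc=0.250000, refl=0.250000·1.000000=0.2500; V=1.000000+0.250000+0.250000=1.5000
k=4 src: inc=0.250000, refl=0.250000·0.500000=0.1250; V=1.250000+0.250000+0.125000=1.6250
k=5 load: inc=0.125000, refl=0.125000·1.000000=0.1250; V=1.500000+0.125000+0.125000=1.7500
k=6 src: inc=0.125000, refl=0.125000·0.500000=0.0625; V=1.625000+0.125000+0.062500=1.8125

0 0 source 0.5000
1 4 load 1.0000
2 8 source 1.2500
3 12 load 1.5000
4 16 source 1.6250
5 20 load 1.7500
6 24 source 1.8125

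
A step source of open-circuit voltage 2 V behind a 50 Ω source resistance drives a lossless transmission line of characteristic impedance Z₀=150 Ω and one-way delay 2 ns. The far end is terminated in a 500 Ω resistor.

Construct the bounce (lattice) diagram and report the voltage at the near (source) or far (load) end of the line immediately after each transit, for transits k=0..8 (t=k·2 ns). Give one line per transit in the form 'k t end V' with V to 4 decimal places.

0 0 source 1.5000
1 2 load 2.3077
2 4 source 1.9038
3 6 load 1.6864
4 8 source 1.7951
5 10 load 1.8537
6 12 source 1.8244
7 14 load 1.8086
8 16 source 1.8165

Γ_L=0.538462, Γ_S=-0.500000; launch V₁=2·150/200=1.500000
k=0 src: V=1.5000
k=1 load: inc=1.500000, refl=1.500000·0.538462=0.8077; V=0.000000+1.500000+0.807692=2.3077
k=2 src: inc=0.807692, refl=0.807692·-0.500000=-0.4038; V=1.500000+0.807692+-0.403846=1.9038
k=3 load: inc=-0.403846, refl=-0.403846·0.538462=-0.2175; V=2.307692+-0.403846+-0.217456=1.6864
k=4 src: inc=-0.217456, refl=-0.217456·-0.500000=0.1087; V=1.903846+-0.217456+0.108728=1.7951
k=5 load: inc=0.108728, refl=0.108728·0.538462=0.0585; V=1.686391+0.108728+0.058546=1.8537
k=6 src: inc=0.058546, refl=0.058546·-0.500000=-0.0293; V=1.795118+0.058546+-0.029273=1.8244
k=7 load: inc=-0.029273, refl=-0.029273·0.538462=-0.0158; V=1.853664+-0.029273+-0.015762=1.8086
k=8 src: inc=-0.015762, refl=-0.015762·-0.500000=0.0079; V=1.824391+-0.015762+0.007881=1.8165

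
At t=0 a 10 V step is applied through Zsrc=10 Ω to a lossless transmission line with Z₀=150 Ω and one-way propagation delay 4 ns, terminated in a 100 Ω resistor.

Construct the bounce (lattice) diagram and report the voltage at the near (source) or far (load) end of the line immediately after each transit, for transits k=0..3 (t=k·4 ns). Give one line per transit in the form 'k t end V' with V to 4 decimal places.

Γ_L=-0.200000, Γ_S=-0.875000; launch V₁=10·150/160=9.375000
k=0 src: V=9.3750
k=1 load: inc=9.375000, refl=9.375000·-0.200000=-1.8750; V=0.000000+9.375000+-1.875000=7.5000
k=2 src: inc=-1.875000, refl=-1.875000·-0.875000=1.6406; V=9.375000+-1.875000+1.640625=9.1406
k=3 load: inc=1.640625, refl=1.640625·-0.200000=-0.3281; V=7.500000+1.640625+-0.328125=8.8125

0 0 source 9.3750
1 4 load 7.5000
2 8 source 9.1406
3 12 load 8.8125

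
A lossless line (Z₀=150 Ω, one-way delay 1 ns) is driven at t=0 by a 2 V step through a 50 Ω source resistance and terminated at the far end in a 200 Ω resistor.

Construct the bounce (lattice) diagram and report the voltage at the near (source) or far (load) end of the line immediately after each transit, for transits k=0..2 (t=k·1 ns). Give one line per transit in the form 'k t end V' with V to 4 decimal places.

0 0 source 1.5000
1 1 load 1.7143
2 2 source 1.6071

Γ_L=0.142857, Γ_S=-0.500000; launch V₁=2·150/200=1.500000
k=0 src: V=1.5000
k=1 load: inc=1.500000, refl=1.500000·0.142857=0.2143; V=0.000000+1.500000+0.214286=1.7143
k=2 src: inc=0.214286, refl=0.214286·-0.500000=-0.1071; V=1.500000+0.214286+-0.107143=1.6071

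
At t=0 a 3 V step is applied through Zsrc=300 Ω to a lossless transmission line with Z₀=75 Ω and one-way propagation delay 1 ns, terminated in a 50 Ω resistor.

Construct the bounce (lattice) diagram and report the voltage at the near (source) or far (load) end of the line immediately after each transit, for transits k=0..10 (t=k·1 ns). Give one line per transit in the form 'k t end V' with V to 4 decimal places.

0 0 source 0.6000
1 1 load 0.4800
2 2 source 0.4080
3 3 load 0.4224
4 4 source 0.4310
5 5 load 0.4293
6 6 source 0.4283
7 7 load 0.4285
8 8 source 0.4286
9 9 load 0.4286
10 10 source 0.4286

Γ_L=-0.200000, Γ_S=0.600000; launch V₁=3·75/375=0.600000
k=0 src: V=0.6000
k=1 load: inc=0.600000, refl=0.600000·-0.200000=-0.1200; V=0.000000+0.600000+-0.120000=0.4800
k=2 src: inc=-0.120000, refl=-0.120000·0.600000=-0.0720; V=0.600000+-0.120000+-0.072000=0.4080
k=3 load: inc=-0.072000, refl=-0.072000·-0.200000=0.0144; V=0.480000+-0.072000+0.014400=0.4224
k=4 src: inc=0.014400, refl=0.014400·0.600000=0.0086; V=0.408000+0.014400+0.008640=0.4310
k=5 load: inc=0.008640, refl=0.008640·-0.200000=-0.0017; V=0.422400+0.008640+-0.001728=0.4293
k=6 src: inc=-0.001728, refl=-0.001728·0.600000=-0.0010; V=0.431040+-0.001728+-0.001037=0.4283
k=7 load: inc=-0.001037, refl=-0.001037·-0.200000=0.0002; V=0.429312+-0.001037+0.000207=0.4285
k=8 src: inc=0.000207, refl=0.000207·0.600000=0.0001; V=0.428275+0.000207+0.000124=0.4286
k=9 load: inc=0.000124, refl=0.000124·-0.200000=-0.0000; V=0.428483+0.000124+-0.000025=0.4286
k=10 src: inc=-0.000025, refl=-0.000025·0.600000=-0.0000; V=0.428607+-0.000025+-0.000015=0.4286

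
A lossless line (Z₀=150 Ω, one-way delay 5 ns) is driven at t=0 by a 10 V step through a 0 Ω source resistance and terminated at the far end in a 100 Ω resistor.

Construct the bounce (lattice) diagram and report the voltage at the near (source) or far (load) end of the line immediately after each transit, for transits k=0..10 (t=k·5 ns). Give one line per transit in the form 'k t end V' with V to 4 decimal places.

Γ_L=-0.200000, Γ_S=-1.000000; launch V₁=10·150/150=10.000000
k=0 src: V=10.0000
k=1 load: inc=10.000000, refl=10.000000·-0.200000=-2.0000; V=0.000000+10.000000+-2.000000=8.0000
k=2 src: inc=-2.000000, refl=-2.000000·-1.000000=2.0000; V=10.000000+-2.000000+2.000000=10.0000
k=3 load: inc=2.000000, refl=2.000000·-0.200000=-0.4000; V=8.000000+2.000000+-0.400000=9.6000
k=4 src: inc=-0.400000, refl=-0.400000·-1.000000=0.4000; V=10.000000+-0.400000+0.400000=10.0000
k=5 load: inc=0.400000, refl=0.400000·-0.200000=-0.0800; V=9.600000+0.400000+-0.080000=9.9200
k=6 src: inc=-0.080000, refl=-0.080000·-1.000000=0.0800; V=10.000000+-0.080000+0.080000=10.0000
k=7 load: inc=0.080000, refl=0.080000·-0.200000=-0.0160; V=9.920000+0.080000+-0.016000=9.9840
k=8 src: inc=-0.016000, refl=-0.016000·-1.000000=0.0160; V=10.000000+-0.016000+0.016000=10.0000
k=9 load: inc=0.016000, refl=0.016000·-0.200000=-0.0032; V=9.984000+0.016000+-0.003200=9.9968
k=10 src: inc=-0.003200, refl=-0.003200·-1.000000=0.0032; V=10.000000+-0.003200+0.003200=10.0000

0 0 source 10.0000
1 5 load 8.0000
2 10 source 10.0000
3 15 load 9.6000
4 20 source 10.0000
5 25 load 9.9200
6 30 source 10.0000
7 35 load 9.9840
8 40 source 10.0000
9 45 load 9.9968
10 50 source 10.0000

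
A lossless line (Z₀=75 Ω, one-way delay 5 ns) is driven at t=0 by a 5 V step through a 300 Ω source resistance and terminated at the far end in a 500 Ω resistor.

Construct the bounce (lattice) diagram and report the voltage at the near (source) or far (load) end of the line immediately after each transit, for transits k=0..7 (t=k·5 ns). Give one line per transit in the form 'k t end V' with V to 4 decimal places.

Γ_L=0.739130, Γ_S=0.600000; launch V₁=5·75/375=1.000000
k=0 src: V=1.0000
k=1 load: inc=1.000000, refl=1.000000·0.739130=0.7391; V=0.000000+1.000000+0.739130=1.7391
k=2 src: inc=0.739130, refl=0.739130·0.600000=0.4435; V=1.000000+0.739130+0.443478=2.1826
k=3 load: inc=0.443478, refl=0.443478·0.739130=0.3278; V=1.739130+0.443478+0.327788=2.5104
k=4 src: inc=0.327788, refl=0.327788·0.600000=0.1967; V=2.182609+0.327788+0.196673=2.7071
k=5 load: inc=0.196673, refl=0.196673·0.739130=0.1454; V=2.510397+0.196673+0.145367=2.8524
k=6 src: inc=0.145367, refl=0.145367·0.600000=0.0872; V=2.707070+0.145367+0.087220=2.9397
k=7 load: inc=0.087220, refl=0.087220·0.739130=0.0645; V=2.852437+0.087220+0.064467=3.0041

0 0 source 1.0000
1 5 load 1.7391
2 10 source 2.1826
3 15 load 2.5104
4 20 source 2.7071
5 25 load 2.8524
6 30 source 2.9397
7 35 load 3.0041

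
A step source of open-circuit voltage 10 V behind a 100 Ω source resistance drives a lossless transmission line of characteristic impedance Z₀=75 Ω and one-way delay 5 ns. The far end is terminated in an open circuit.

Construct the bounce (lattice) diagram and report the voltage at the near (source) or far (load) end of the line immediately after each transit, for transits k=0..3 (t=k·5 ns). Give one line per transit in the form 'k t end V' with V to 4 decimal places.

Γ_L=1.000000, Γ_S=0.142857; launch V₁=10·75/175=4.285714
k=0 src: V=4.2857
k=1 load: inc=4.285714, refl=4.285714·1.000000=4.2857; V=0.000000+4.285714+4.285714=8.5714
k=2 src: inc=4.285714, refl=4.285714·0.142857=0.6122; V=4.285714+4.285714+0.612245=9.1837
k=3 load: inc=0.612245, refl=0.612245·1.000000=0.6122; V=8.571429+0.612245+0.612245=9.7959

0 0 source 4.2857
1 5 load 8.5714
2 10 source 9.1837
3 15 load 9.7959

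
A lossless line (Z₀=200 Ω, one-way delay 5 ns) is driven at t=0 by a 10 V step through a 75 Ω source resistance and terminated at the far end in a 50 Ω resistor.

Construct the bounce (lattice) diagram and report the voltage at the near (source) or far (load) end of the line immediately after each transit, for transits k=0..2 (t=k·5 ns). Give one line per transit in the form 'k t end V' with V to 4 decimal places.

0 0 source 7.2727
1 5 load 2.9091
2 10 source 4.8926

Γ_L=-0.600000, Γ_S=-0.454545; launch V₁=10·200/275=7.272727
k=0 src: V=7.2727
k=1 load: inc=7.272727, refl=7.272727·-0.600000=-4.3636; V=0.000000+7.272727+-4.363636=2.9091
k=2 src: inc=-4.363636, refl=-4.363636·-0.454545=1.9835; V=7.272727+-4.363636+1.983471=4.8926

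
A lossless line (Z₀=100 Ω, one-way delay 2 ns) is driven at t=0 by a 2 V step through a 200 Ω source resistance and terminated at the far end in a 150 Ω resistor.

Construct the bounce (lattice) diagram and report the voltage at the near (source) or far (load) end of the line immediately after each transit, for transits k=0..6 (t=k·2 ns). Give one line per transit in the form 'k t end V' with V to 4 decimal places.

Γ_L=0.200000, Γ_S=0.333333; launch V₁=2·100/300=0.666667
k=0 src: V=0.6667
k=1 load: inc=0.666667, refl=0.666667·0.200000=0.1333; V=0.000000+0.666667+0.133333=0.8000
k=2 src: inc=0.133333, refl=0.133333·0.333333=0.0444; V=0.666667+0.133333+0.044444=0.8444
k=3 load: inc=0.044444, refl=0.044444·0.200000=0.0089; V=0.800000+0.044444+0.008889=0.8533
k=4 src: inc=0.008889, refl=0.008889·0.333333=0.0030; V=0.844444+0.008889+0.002963=0.8563
k=5 load: inc=0.002963, refl=0.002963·0.200000=0.0006; V=0.853333+0.002963+0.000593=0.8569
k=6 src: inc=0.000593, refl=0.000593·0.333333=0.0002; V=0.856296+0.000593+0.000198=0.8571

0 0 source 0.6667
1 2 load 0.8000
2 4 source 0.8444
3 6 load 0.8533
4 8 source 0.8563
5 10 load 0.8569
6 12 source 0.8571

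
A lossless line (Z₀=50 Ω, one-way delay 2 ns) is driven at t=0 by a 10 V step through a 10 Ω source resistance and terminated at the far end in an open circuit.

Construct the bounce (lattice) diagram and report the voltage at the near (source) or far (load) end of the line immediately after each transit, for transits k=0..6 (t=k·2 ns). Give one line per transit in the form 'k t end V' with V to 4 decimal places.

0 0 source 8.3333
1 2 load 16.6667
2 4 source 11.1111
3 6 load 5.5556
4 8 source 9.2593
5 10 load 12.9630
6 12 source 10.4938

Γ_L=1.000000, Γ_S=-0.666667; launch V₁=10·50/60=8.333333
k=0 src: V=8.3333
k=1 load: inc=8.333333, refl=8.333333·1.000000=8.3333; V=0.000000+8.333333+8.333333=16.6667
k=2 src: inc=8.333333, refl=8.333333·-0.666667=-5.5556; V=8.333333+8.333333+-5.555556=11.1111
k=3 load: inc=-5.555556, refl=-5.555556·1.000000=-5.5556; V=16.666667+-5.555556+-5.555556=5.5556
k=4 src: inc=-5.555556, refl=-5.555556·-0.666667=3.7037; V=11.111111+-5.555556+3.703704=9.2593
k=5 load: inc=3.703704, refl=3.703704·1.000000=3.7037; V=5.555556+3.703704+3.703704=12.9630
k=6 src: inc=3.703704, refl=3.703704·-0.666667=-2.4691; V=9.259259+3.703704+-2.469136=10.4938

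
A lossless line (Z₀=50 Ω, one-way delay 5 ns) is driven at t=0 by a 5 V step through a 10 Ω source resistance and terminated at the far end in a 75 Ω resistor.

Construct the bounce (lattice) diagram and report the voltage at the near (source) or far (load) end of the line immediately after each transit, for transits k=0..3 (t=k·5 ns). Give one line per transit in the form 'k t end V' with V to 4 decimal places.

Γ_L=0.200000, Γ_S=-0.666667; launch V₁=5·50/60=4.166667
k=0 src: V=4.1667
k=1 load: inc=4.166667, refl=4.166667·0.200000=0.8333; V=0.000000+4.166667+0.833333=5.0000
k=2 src: inc=0.833333, refl=0.833333·-0.666667=-0.5556; V=4.166667+0.833333+-0.555556=4.4444
k=3 load: inc=-0.555556, refl=-0.555556·0.200000=-0.1111; V=5.000000+-0.555556+-0.111111=4.3333

0 0 source 4.1667
1 5 load 5.0000
2 10 source 4.4444
3 15 load 4.3333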